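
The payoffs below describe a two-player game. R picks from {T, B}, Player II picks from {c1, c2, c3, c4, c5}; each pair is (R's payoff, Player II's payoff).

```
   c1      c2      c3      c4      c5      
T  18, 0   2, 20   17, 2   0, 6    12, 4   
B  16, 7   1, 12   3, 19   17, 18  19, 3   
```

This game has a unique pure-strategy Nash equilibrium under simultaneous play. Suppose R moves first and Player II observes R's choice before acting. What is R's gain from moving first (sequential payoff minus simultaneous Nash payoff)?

1

Backward induction with R moving first.
- T → Player II plays c2 (best of 0, 20, 2, 6, 4); R gets 2.
- B → Player II plays c3 (best of 7, 12, 19, 18, 3); R gets 3.
R's induced payoffs are 2, 3, so R commits to B. Subgame-perfect outcome: (B, c3) with payoffs (3, 19).
For the simultaneous game, intersect best replies.
R's best replies: c1→T; c2→T; c3→T; c4→B; c5→B.
Player II's best replies: T→c2; B→c3.
The unique mutual best reply is (T, c2), giving (2, 20).
R's commitment gain: 3 − 2 = 1.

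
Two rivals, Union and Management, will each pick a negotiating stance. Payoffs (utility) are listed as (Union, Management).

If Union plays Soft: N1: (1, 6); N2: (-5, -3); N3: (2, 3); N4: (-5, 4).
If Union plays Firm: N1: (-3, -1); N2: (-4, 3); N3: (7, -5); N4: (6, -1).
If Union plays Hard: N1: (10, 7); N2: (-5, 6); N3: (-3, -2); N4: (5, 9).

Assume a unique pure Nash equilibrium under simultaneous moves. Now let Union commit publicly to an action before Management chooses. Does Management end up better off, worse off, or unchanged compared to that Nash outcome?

Work backward from Management's decision.
- Soft → Management plays N1 (best of 6, -3, 3, 4); Union gets 1.
- Firm → Management plays N2 (best of -1, 3, -5, -1); Union gets -4.
- Hard → Management plays N4 (best of 7, 6, -2, 9); Union gets 5.
Among 1, -4, 5, the best is 5 at Hard. Subgame-perfect outcome: (Hard, N4) with payoffs (5, 9).
Now find the simultaneous Nash equilibrium.
Union's best replies: N1→Hard; N2→Firm; N3→Firm; N4→Firm.
Management's best replies: Soft→N1; Firm→N2; Hard→N4.
The unique mutual best reply is (Firm, N2), giving (-4, 3).
Management earns 9 sequentially versus 3 at the Nash outcome: better off.

better off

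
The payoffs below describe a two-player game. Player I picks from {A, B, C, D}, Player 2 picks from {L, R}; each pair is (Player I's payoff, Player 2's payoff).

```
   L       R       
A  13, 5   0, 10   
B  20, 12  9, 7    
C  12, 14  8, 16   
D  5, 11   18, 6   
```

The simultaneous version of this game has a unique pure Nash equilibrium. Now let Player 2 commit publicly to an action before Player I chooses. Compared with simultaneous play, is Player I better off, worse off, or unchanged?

Backward induction with Player 2 moving first.
- L → Player I plays B (best of 13, 20, 12, 5); Player 2 gets 12.
- R → Player I plays D (best of 0, 9, 8, 18); Player 2 gets 6.
Among 12, 6, the best is 12 at L. Subgame-perfect outcome: (B, L) with payoffs (20, 12).
Now find the simultaneous Nash equilibrium.
Player I's best replies: L→B; R→D.
Player 2's best replies: A→R; B→L; C→R; D→L.
The unique mutual best reply is (B, L), giving (20, 12).
Player I earns 20 sequentially versus 20 at the Nash outcome: unchanged.

unchanged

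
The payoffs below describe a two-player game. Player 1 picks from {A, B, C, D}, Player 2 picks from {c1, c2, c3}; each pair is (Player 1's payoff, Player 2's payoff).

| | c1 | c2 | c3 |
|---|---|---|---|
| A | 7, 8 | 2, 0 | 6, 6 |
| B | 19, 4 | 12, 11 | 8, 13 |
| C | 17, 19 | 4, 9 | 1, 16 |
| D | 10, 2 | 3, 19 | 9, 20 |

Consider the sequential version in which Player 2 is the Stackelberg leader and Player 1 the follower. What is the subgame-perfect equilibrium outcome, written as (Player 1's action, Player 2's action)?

(D, c3)

Player 1 best-responds to each possible Player 2 move:
- c1: Player 1 compares 7, 19, 17, 10 and picks B; Player 2 would get 4.
- c2: Player 1 compares 2, 12, 4, 3 and picks B; Player 2 would get 11.
- c3: Player 1 compares 6, 8, 1, 9 and picks D; Player 2 would get 20.
Maximizing over 4, 11, 20, Player 2 chooses c3. Subgame-perfect outcome: (D, c3) with payoffs (9, 20).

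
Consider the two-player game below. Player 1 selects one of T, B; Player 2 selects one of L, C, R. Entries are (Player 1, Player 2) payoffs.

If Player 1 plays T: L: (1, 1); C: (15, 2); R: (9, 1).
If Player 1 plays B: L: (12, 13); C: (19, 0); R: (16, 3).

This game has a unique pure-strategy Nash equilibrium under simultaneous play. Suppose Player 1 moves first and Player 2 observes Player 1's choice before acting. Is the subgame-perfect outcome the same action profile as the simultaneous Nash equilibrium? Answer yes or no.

no

Player 2 best-responds to each possible Player 1 move:
- T: Player 2 compares 1, 2, 1 and picks C; Player 1 would get 15.
- B: Player 2 compares 13, 0, 3 and picks L; Player 1 would get 12.
Player 1's induced payoffs are 15, 12, so Player 1 commits to T. Subgame-perfect outcome: (T, C) with payoffs (15, 2).
Now find the simultaneous Nash equilibrium.
Player 1's best replies: L→B; C→B; R→B.
Player 2's best replies: T→C; B→L.
Only (B, L) has each player best-responding; Nash payoffs (12, 13).
Sequential outcome (T, C) differs from the Nash profile (B, L).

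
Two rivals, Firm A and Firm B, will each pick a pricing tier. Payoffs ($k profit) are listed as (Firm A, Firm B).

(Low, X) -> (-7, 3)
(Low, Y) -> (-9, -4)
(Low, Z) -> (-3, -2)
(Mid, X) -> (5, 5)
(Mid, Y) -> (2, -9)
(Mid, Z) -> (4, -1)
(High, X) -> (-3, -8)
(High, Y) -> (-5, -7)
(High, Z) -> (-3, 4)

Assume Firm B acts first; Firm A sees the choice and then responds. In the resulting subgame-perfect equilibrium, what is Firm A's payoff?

Firm A best-responds to each possible Firm B move:
- X: BR = Mid, leader payoff 5.
- Y: BR = Mid, leader payoff -9.
- Z: BR = Mid, leader payoff -1.
Among 5, -9, -1, the best is 5 at X. Subgame-perfect outcome: (Mid, X) with payoffs (5, 5).

5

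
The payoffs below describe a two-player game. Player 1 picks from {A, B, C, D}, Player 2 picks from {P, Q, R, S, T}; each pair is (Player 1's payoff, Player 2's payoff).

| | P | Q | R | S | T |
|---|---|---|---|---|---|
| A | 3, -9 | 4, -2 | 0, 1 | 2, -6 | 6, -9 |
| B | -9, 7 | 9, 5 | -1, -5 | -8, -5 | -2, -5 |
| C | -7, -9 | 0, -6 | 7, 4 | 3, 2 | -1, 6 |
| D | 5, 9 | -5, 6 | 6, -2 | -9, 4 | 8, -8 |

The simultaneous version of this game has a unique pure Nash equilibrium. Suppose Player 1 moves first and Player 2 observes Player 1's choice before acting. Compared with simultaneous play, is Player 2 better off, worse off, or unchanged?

Player 2 best-responds to each possible Player 1 move:
- A: BR = R, leader payoff 0.
- B: BR = P, leader payoff -9.
- C: BR = T, leader payoff -1.
- D: BR = P, leader payoff 5.
Maximizing over 0, -9, -1, 5, Player 1 chooses D. Subgame-perfect outcome: (D, P) with payoffs (5, 9).
Now find the simultaneous Nash equilibrium.
Player 1's best replies: P→D; Q→B; R→C; S→C; T→D.
Player 2's best replies: A→R; B→P; C→T; D→P.
Only (D, P) has each player best-responding; Nash payoffs (5, 9).
Player 2 earns 9 sequentially versus 9 at the Nash outcome: unchanged.

unchanged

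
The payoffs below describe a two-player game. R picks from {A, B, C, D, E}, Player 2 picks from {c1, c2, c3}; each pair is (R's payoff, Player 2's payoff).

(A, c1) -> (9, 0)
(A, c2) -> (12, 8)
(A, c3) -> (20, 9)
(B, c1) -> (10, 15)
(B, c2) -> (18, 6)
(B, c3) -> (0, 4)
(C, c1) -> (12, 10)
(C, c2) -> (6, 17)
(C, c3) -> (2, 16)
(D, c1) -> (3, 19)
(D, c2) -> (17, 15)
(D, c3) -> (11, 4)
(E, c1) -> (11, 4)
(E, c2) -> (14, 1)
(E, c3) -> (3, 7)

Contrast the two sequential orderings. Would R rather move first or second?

If R leads: Player 2's best replies are A→c3, B→c1, C→c2, D→c1, E→c3; R's induced payoffs 20, 10, 6, 3, 3; outcome (A, c3), payoffs (20, 9).
If Player 2 leads: R's best replies are c1→C, c2→B, c3→A; Player 2's induced payoffs 10, 6, 9; outcome (C, c1), payoffs (12, 10).
R gets 20 moving first and 12 moving second, so R prefers to move first.

first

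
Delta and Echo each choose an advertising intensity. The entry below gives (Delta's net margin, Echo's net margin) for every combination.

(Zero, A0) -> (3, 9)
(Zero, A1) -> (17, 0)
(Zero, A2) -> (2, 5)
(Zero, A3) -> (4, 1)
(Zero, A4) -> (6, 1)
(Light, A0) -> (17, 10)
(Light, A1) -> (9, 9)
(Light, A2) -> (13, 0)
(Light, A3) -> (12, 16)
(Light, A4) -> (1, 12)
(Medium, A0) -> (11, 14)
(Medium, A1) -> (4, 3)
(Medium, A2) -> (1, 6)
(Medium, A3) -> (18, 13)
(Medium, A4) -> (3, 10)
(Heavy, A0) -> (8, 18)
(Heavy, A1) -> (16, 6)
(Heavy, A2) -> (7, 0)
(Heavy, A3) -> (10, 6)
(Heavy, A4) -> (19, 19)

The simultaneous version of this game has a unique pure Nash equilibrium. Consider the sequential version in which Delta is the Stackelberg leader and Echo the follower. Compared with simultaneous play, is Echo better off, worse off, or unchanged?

unchanged

Echo best-responds to each possible Delta move:
- Zero: BR = A0, leader payoff 3.
- Light: BR = A3, leader payoff 12.
- Medium: BR = A0, leader payoff 11.
- Heavy: BR = A4, leader payoff 19.
Among 3, 12, 11, 19, the best is 19 at Heavy. Subgame-perfect outcome: (Heavy, A4) with payoffs (19, 19).
Now find the simultaneous Nash equilibrium.
Delta's best replies: A0→Light; A1→Zero; A2→Light; A3→Medium; A4→Heavy.
Echo's best replies: Zero→A0; Light→A3; Medium→A0; Heavy→A4.
The unique mutual best reply is (Heavy, A4), giving (19, 19).
Echo earns 19 sequentially versus 19 at the Nash outcome: unchanged.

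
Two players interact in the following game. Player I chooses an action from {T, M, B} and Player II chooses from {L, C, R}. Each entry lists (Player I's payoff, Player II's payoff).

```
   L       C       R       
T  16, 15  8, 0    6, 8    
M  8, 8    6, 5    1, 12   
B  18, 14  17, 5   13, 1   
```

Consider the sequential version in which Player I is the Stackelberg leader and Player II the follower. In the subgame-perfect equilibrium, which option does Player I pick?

B

Backward induction with Player I moving first.
- T: Player II compares 15, 0, 8 and picks L; Player I would get 16.
- M: Player II compares 8, 5, 12 and picks R; Player I would get 1.
- B: Player II compares 14, 5, 1 and picks L; Player I would get 18.
Maximizing over 16, 1, 18, Player I chooses B. Subgame-perfect outcome: (B, L) with payoffs (18, 14).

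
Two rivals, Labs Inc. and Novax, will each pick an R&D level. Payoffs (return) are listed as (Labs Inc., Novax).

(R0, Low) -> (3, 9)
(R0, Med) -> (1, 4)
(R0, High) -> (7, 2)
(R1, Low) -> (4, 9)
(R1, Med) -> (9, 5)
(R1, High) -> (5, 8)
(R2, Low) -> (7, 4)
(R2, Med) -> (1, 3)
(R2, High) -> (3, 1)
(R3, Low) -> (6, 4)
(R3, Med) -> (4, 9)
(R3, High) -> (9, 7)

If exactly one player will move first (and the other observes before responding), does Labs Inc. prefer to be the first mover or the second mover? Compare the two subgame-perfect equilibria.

second

If Labs Inc. leads: Novax's best replies are R0→Low, R1→Low, R2→Low, R3→Med; Labs Inc.'s induced payoffs 3, 4, 7, 4; outcome (R2, Low), payoffs (7, 4).
If Novax leads: Labs Inc.'s best replies are Low→R2, Med→R1, High→R3; Novax's induced payoffs 4, 5, 7; outcome (R3, High), payoffs (9, 7).
Labs Inc. gets 7 moving first and 9 moving second, so Labs Inc. prefers to move second.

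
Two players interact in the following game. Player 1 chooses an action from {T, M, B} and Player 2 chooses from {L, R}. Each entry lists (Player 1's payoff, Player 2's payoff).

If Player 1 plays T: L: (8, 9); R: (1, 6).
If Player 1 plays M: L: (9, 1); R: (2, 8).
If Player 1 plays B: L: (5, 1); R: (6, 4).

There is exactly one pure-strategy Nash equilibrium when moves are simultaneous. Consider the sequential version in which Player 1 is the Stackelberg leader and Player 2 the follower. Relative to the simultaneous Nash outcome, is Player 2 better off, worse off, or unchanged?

better off

Work backward from Player 2's decision.
- T: Player 2 compares 9, 6 and picks L; Player 1 would get 8.
- M: Player 2 compares 1, 8 and picks R; Player 1 would get 2.
- B: Player 2 compares 1, 4 and picks R; Player 1 would get 6.
Among 8, 2, 6, the best is 8 at T. Subgame-perfect outcome: (T, L) with payoffs (8, 9).
For the simultaneous game, intersect best replies.
Player 1's best replies: L→M; R→B.
Player 2's best replies: T→L; M→R; B→R.
Only (B, R) has each player best-responding; Nash payoffs (6, 4).
Player 2 earns 9 sequentially versus 4 at the Nash outcome: better off.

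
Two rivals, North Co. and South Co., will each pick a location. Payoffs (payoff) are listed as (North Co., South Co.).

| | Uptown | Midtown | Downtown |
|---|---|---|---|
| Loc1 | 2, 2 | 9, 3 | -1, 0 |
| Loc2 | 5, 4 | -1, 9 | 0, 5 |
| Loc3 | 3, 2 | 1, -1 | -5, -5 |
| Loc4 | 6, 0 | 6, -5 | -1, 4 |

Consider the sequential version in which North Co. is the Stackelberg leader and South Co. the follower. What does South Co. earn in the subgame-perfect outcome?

3

Solve by backward induction (North Co. leads).
- Loc1 → South Co. plays Midtown (best of 2, 3, 0); North Co. gets 9.
- Loc2 → South Co. plays Midtown (best of 4, 9, 5); North Co. gets -1.
- Loc3 → South Co. plays Uptown (best of 2, -1, -5); North Co. gets 3.
- Loc4 → South Co. plays Downtown (best of 0, -5, 4); North Co. gets -1.
North Co.'s induced payoffs are 9, -1, 3, -1, so North Co. commits to Loc1. Subgame-perfect outcome: (Loc1, Midtown) with payoffs (9, 3).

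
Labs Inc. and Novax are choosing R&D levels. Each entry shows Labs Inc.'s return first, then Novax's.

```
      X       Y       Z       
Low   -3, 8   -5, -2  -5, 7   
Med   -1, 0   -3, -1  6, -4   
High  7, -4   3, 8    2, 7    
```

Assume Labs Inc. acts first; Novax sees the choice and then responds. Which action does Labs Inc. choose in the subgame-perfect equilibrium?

High

Novax best-responds to each possible Labs Inc. move:
- Low: Novax compares 8, -2, 7 and picks X; Labs Inc. would get -3.
- Med: Novax compares 0, -1, -4 and picks X; Labs Inc. would get -1.
- High: Novax compares -4, 8, 7 and picks Y; Labs Inc. would get 3.
Among -3, -1, 3, the best is 3 at High. Subgame-perfect outcome: (High, Y) with payoffs (3, 8).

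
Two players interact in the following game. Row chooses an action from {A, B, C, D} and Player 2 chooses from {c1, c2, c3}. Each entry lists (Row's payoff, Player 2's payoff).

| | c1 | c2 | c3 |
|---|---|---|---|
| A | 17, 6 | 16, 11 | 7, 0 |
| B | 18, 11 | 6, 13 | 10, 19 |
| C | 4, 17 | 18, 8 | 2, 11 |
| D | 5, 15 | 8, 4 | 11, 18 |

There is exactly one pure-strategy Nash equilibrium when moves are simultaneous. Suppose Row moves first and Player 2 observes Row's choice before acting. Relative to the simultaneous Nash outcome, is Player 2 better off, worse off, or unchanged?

Player 2 best-responds to each possible Row move:
- A → Player 2 plays c2 (best of 6, 11, 0); Row gets 16.
- B → Player 2 plays c3 (best of 11, 13, 19); Row gets 10.
- C → Player 2 plays c1 (best of 17, 8, 11); Row gets 4.
- D → Player 2 plays c3 (best of 15, 4, 18); Row gets 11.
Among 16, 10, 4, 11, the best is 16 at A. Subgame-perfect outcome: (A, c2) with payoffs (16, 11).
Under simultaneous play:
Row's best replies: c1→B; c2→C; c3→D.
Player 2's best replies: A→c2; B→c3; C→c1; D→c3.
Only (D, c3) has each player best-responding; Nash payoffs (11, 18).
Player 2 earns 11 sequentially versus 18 at the Nash outcome: worse off.

worse off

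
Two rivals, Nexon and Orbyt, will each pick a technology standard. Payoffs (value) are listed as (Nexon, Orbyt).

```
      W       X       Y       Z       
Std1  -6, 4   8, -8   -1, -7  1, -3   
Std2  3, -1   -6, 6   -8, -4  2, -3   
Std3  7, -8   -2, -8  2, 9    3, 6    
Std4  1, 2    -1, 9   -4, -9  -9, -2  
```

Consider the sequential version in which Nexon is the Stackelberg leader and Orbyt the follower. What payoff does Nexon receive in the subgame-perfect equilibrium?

2

Orbyt best-responds to each possible Nexon move:
- Std1: Orbyt compares 4, -8, -7, -3 and picks W; Nexon would get -6.
- Std2: Orbyt compares -1, 6, -4, -3 and picks X; Nexon would get -6.
- Std3: Orbyt compares -8, -8, 9, 6 and picks Y; Nexon would get 2.
- Std4: Orbyt compares 2, 9, -9, -2 and picks X; Nexon would get -1.
Maximizing over -6, -6, 2, -1, Nexon chooses Std3. Subgame-perfect outcome: (Std3, Y) with payoffs (2, 9).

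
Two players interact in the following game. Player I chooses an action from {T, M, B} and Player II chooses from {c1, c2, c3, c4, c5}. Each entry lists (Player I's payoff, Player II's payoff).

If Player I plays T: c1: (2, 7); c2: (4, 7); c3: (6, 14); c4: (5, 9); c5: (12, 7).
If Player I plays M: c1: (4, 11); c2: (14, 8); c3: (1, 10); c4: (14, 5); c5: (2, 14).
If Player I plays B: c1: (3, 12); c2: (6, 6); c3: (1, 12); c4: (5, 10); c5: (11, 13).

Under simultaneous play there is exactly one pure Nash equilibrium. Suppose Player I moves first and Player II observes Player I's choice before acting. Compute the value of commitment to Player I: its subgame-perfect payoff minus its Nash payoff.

5

Backward induction with Player I moving first.
- T: BR = c3, leader payoff 6.
- M: BR = c5, leader payoff 2.
- B: BR = c5, leader payoff 11.
Maximizing over 6, 2, 11, Player I chooses B. Subgame-perfect outcome: (B, c5) with payoffs (11, 13).
For the simultaneous game, intersect best replies.
Player I's best replies: c1→M; c2→M; c3→T; c4→M; c5→T.
Player II's best replies: T→c3; M→c5; B→c5.
Only (T, c3) has each player best-responding; Nash payoffs (6, 14).
Player I's commitment gain: 11 − 6 = 5.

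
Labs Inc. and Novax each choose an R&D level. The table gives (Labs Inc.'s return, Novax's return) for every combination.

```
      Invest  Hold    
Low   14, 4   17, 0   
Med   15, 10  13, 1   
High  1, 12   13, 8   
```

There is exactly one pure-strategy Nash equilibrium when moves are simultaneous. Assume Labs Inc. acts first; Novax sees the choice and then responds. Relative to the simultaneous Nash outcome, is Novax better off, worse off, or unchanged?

unchanged

Backward induction with Labs Inc. moving first.
- Low → Novax plays Invest (best of 4, 0); Labs Inc. gets 14.
- Med → Novax plays Invest (best of 10, 1); Labs Inc. gets 15.
- High → Novax plays Invest (best of 12, 8); Labs Inc. gets 1.
Maximizing over 14, 15, 1, Labs Inc. chooses Med. Subgame-perfect outcome: (Med, Invest) with payoffs (15, 10).
Now find the simultaneous Nash equilibrium.
Labs Inc.'s best replies: Invest→Med; Hold→Low.
Novax's best replies: Low→Invest; Med→Invest; High→Invest.
The unique mutual best reply is (Med, Invest), giving (15, 10).
Novax earns 10 sequentially versus 10 at the Nash outcome: unchanged.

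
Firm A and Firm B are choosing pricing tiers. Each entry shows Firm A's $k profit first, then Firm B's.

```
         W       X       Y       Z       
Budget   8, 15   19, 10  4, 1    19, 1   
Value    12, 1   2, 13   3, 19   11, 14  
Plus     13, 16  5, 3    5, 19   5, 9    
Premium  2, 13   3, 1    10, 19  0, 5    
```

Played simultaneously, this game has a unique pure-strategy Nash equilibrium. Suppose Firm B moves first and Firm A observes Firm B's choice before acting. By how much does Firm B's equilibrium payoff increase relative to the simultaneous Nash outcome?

Solve by backward induction (Firm B leads).
- W: BR = Plus, leader payoff 16.
- X: BR = Budget, leader payoff 10.
- Y: BR = Premium, leader payoff 19.
- Z: BR = Budget, leader payoff 1.
Firm B's induced payoffs are 16, 10, 19, 1, so Firm B commits to Y. Subgame-perfect outcome: (Premium, Y) with payoffs (10, 19).
Now find the simultaneous Nash equilibrium.
Firm A's best replies: W→Plus; X→Budget; Y→Premium; Z→Budget.
Firm B's best replies: Budget→W; Value→Y; Plus→Y; Premium→Y.
The unique mutual best reply is (Premium, Y), giving (10, 19).
Firm B's commitment gain: 19 − 19 = 0.

0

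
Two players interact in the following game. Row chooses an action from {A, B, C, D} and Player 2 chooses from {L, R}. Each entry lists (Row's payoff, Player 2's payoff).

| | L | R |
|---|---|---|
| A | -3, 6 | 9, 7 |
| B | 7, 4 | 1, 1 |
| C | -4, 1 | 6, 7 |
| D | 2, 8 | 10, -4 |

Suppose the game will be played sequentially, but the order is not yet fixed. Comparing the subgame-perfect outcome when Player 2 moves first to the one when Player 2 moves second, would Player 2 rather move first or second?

second

If Row leads: Player 2's best replies are A→R, B→L, C→R, D→L; Row's induced payoffs 9, 7, 6, 2; outcome (A, R), payoffs (9, 7).
If Player 2 leads: Row's best replies are L→B, R→D; Player 2's induced payoffs 4, -4; outcome (B, L), payoffs (7, 4).
Player 2 gets 4 moving first and 7 moving second, so Player 2 prefers to move second.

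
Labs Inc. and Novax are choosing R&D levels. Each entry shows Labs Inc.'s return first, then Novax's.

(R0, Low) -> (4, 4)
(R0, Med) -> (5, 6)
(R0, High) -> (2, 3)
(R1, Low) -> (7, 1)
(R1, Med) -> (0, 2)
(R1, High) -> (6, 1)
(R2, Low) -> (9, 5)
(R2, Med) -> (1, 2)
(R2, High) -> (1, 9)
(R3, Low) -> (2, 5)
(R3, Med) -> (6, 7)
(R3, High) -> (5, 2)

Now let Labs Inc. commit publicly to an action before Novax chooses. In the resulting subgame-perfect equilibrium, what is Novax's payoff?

7

Solve by backward induction (Labs Inc. leads).
- R0 → Novax plays Med (best of 4, 6, 3); Labs Inc. gets 5.
- R1 → Novax plays Med (best of 1, 2, 1); Labs Inc. gets 0.
- R2 → Novax plays High (best of 5, 2, 9); Labs Inc. gets 1.
- R3 → Novax plays Med (best of 5, 7, 2); Labs Inc. gets 6.
Maximizing over 5, 0, 1, 6, Labs Inc. chooses R3. Subgame-perfect outcome: (R3, Med) with payoffs (6, 7).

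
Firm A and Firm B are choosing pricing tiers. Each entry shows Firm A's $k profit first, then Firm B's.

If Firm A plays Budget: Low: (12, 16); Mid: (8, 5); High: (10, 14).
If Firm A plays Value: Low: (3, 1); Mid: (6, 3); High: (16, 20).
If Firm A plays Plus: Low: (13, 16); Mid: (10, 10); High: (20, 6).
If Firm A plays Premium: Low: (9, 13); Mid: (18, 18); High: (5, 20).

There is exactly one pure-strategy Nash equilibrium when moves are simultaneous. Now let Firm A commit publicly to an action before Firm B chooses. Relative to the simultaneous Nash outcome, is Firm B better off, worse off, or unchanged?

Firm B best-responds to each possible Firm A move:
- Budget → Firm B plays Low (best of 16, 5, 14); Firm A gets 12.
- Value → Firm B plays High (best of 1, 3, 20); Firm A gets 16.
- Plus → Firm B plays Low (best of 16, 10, 6); Firm A gets 13.
- Premium → Firm B plays High (best of 13, 18, 20); Firm A gets 5.
Firm A's induced payoffs are 12, 16, 13, 5, so Firm A commits to Value. Subgame-perfect outcome: (Value, High) with payoffs (16, 20).
Now find the simultaneous Nash equilibrium.
Firm A's best replies: Low→Plus; Mid→Premium; High→Plus.
Firm B's best replies: Budget→Low; Value→High; Plus→Low; Premium→High.
The unique mutual best reply is (Plus, Low), giving (13, 16).
Firm B earns 20 sequentially versus 16 at the Nash outcome: better off.

better off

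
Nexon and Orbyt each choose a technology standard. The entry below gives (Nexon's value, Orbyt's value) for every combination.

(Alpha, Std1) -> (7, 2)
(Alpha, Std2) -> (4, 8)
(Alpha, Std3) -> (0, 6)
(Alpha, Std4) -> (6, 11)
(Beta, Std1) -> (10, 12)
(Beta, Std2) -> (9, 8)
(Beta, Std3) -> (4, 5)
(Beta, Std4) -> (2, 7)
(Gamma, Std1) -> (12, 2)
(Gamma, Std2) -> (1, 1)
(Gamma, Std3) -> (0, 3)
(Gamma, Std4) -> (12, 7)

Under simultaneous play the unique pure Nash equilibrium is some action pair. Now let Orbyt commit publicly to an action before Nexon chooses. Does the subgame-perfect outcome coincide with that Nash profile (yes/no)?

no

Solve by backward induction (Orbyt leads).
- Std1: BR = Gamma, leader payoff 2.
- Std2: BR = Beta, leader payoff 8.
- Std3: BR = Beta, leader payoff 5.
- Std4: BR = Gamma, leader payoff 7.
Among 2, 8, 5, 7, the best is 8 at Std2. Subgame-perfect outcome: (Beta, Std2) with payoffs (9, 8).
For the simultaneous game, intersect best replies.
Nexon's best replies: Std1→Gamma; Std2→Beta; Std3→Beta; Std4→Gamma.
Orbyt's best replies: Alpha→Std4; Beta→Std1; Gamma→Std4.
Only (Gamma, Std4) has each player best-responding; Nash payoffs (12, 7).
Sequential outcome (Beta, Std2) differs from the Nash profile (Gamma, Std4).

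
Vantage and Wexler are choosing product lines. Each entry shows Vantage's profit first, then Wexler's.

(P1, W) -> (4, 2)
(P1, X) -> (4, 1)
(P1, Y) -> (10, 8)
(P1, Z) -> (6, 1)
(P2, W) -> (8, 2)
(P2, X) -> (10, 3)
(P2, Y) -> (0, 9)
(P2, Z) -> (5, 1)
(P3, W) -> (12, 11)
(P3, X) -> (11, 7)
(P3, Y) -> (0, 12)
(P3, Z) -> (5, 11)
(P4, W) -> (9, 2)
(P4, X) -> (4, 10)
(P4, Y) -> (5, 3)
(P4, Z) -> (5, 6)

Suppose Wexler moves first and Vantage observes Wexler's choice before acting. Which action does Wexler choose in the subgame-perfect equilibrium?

W

Backward induction with Wexler moving first.
- W → Vantage plays P3 (best of 4, 8, 12, 9); Wexler gets 11.
- X → Vantage plays P3 (best of 4, 10, 11, 4); Wexler gets 7.
- Y → Vantage plays P1 (best of 10, 0, 0, 5); Wexler gets 8.
- Z → Vantage plays P1 (best of 6, 5, 5, 5); Wexler gets 1.
Maximizing over 11, 7, 8, 1, Wexler chooses W. Subgame-perfect outcome: (P3, W) with payoffs (12, 11).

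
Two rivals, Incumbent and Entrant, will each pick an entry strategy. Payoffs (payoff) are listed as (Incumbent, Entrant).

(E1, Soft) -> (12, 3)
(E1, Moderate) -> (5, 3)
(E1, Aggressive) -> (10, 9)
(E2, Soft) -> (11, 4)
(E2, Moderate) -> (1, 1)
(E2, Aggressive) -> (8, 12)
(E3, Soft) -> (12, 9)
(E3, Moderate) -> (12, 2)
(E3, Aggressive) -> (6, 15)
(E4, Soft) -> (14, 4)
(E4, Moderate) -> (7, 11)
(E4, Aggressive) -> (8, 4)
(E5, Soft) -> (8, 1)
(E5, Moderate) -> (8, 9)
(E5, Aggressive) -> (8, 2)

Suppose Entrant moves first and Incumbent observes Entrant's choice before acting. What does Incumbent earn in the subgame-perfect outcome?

Incumbent best-responds to each possible Entrant move:
- Soft → Incumbent plays E4 (best of 12, 11, 12, 14, 8); Entrant gets 4.
- Moderate → Incumbent plays E3 (best of 5, 1, 12, 7, 8); Entrant gets 2.
- Aggressive → Incumbent plays E1 (best of 10, 8, 6, 8, 8); Entrant gets 9.
Entrant's induced payoffs are 4, 2, 9, so Entrant commits to Aggressive. Subgame-perfect outcome: (E1, Aggressive) with payoffs (10, 9).

10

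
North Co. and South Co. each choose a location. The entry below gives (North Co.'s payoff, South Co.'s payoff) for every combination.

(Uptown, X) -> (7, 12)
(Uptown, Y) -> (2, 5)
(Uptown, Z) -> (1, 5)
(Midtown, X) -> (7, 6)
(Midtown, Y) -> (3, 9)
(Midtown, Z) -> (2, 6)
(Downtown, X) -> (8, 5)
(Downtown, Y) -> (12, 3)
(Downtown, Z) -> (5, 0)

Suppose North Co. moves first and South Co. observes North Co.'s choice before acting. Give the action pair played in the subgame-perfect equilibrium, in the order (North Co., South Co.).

(Downtown, X)

Backward induction with North Co. moving first.
- Uptown: BR = X, leader payoff 7.
- Midtown: BR = Y, leader payoff 3.
- Downtown: BR = X, leader payoff 8.
North Co.'s induced payoffs are 7, 3, 8, so North Co. commits to Downtown. Subgame-perfect outcome: (Downtown, X) with payoffs (8, 5).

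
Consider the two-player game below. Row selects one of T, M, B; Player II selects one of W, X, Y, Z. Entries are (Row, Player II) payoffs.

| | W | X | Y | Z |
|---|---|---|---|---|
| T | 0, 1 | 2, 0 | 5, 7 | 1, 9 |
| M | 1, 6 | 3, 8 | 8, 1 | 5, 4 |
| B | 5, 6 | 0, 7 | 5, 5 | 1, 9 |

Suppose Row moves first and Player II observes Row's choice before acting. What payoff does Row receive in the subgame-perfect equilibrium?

Player II best-responds to each possible Row move:
- T: Player II compares 1, 0, 7, 9 and picks Z; Row would get 1.
- M: Player II compares 6, 8, 1, 4 and picks X; Row would get 3.
- B: Player II compares 6, 7, 5, 9 and picks Z; Row would get 1.
Row's induced payoffs are 1, 3, 1, so Row commits to M. Subgame-perfect outcome: (M, X) with payoffs (3, 8).

3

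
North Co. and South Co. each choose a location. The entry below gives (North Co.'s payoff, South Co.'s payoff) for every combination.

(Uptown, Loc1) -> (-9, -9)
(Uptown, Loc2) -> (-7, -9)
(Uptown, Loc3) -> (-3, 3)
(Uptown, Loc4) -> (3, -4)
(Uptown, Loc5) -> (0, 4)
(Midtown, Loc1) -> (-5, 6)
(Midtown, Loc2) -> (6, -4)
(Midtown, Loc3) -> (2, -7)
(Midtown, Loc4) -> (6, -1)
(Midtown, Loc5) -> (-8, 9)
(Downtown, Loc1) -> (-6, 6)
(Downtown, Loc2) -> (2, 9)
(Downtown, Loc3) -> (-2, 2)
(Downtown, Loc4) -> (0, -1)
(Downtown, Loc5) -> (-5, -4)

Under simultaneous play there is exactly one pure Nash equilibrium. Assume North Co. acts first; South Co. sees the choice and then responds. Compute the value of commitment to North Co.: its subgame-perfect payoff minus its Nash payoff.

2

Backward induction with North Co. moving first.
- Uptown: South Co. compares -9, -9, 3, -4, 4 and picks Loc5; North Co. would get 0.
- Midtown: South Co. compares 6, -4, -7, -1, 9 and picks Loc5; North Co. would get -8.
- Downtown: South Co. compares 6, 9, 2, -1, -4 and picks Loc2; North Co. would get 2.
North Co.'s induced payoffs are 0, -8, 2, so North Co. commits to Downtown. Subgame-perfect outcome: (Downtown, Loc2) with payoffs (2, 9).
Now find the simultaneous Nash equilibrium.
North Co.'s best replies: Loc1→Midtown; Loc2→Midtown; Loc3→Midtown; Loc4→Midtown; Loc5→Uptown.
South Co.'s best replies: Uptown→Loc5; Midtown→Loc5; Downtown→Loc2.
The unique mutual best reply is (Uptown, Loc5), giving (0, 4).
North Co.'s commitment gain: 2 − 0 = 2.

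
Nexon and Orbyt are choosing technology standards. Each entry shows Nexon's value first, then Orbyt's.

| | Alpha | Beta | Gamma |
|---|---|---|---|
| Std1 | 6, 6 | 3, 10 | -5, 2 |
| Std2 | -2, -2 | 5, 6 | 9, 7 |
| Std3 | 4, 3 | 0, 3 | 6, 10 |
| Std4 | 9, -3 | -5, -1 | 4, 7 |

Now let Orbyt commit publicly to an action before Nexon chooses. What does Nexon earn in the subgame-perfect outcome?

9

Nexon best-responds to each possible Orbyt move:
- Alpha: BR = Std4, leader payoff -3.
- Beta: BR = Std2, leader payoff 6.
- Gamma: BR = Std2, leader payoff 7.
Orbyt's induced payoffs are -3, 6, 7, so Orbyt commits to Gamma. Subgame-perfect outcome: (Std2, Gamma) with payoffs (9, 7).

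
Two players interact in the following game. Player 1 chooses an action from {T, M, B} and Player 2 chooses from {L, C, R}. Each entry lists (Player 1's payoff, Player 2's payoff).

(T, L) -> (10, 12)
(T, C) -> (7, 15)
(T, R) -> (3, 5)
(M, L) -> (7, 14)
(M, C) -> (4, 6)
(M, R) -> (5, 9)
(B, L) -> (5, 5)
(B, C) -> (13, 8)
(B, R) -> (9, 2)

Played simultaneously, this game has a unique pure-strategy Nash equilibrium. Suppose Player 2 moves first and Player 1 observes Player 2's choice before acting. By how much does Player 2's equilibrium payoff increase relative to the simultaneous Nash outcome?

Player 1 best-responds to each possible Player 2 move:
- L: Player 1 compares 10, 7, 5 and picks T; Player 2 would get 12.
- C: Player 1 compares 7, 4, 13 and picks B; Player 2 would get 8.
- R: Player 1 compares 3, 5, 9 and picks B; Player 2 would get 2.
Player 2's induced payoffs are 12, 8, 2, so Player 2 commits to L. Subgame-perfect outcome: (T, L) with payoffs (10, 12).
Now find the simultaneous Nash equilibrium.
Player 1's best replies: L→T; C→B; R→B.
Player 2's best replies: T→C; M→L; B→C.
The unique mutual best reply is (B, C), giving (13, 8).
Player 2's commitment gain: 12 − 8 = 4.

4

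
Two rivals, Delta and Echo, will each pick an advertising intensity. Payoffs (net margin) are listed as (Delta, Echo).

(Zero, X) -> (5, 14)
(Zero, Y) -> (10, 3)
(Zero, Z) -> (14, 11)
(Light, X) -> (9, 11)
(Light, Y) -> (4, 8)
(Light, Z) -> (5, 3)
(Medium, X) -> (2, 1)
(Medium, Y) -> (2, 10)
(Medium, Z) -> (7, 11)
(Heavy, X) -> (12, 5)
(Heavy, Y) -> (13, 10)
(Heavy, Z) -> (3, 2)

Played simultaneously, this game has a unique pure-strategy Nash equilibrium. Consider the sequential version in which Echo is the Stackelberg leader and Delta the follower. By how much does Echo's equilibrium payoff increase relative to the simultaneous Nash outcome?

1

Solve by backward induction (Echo leads).
- X: Delta compares 5, 9, 2, 12 and picks Heavy; Echo would get 5.
- Y: Delta compares 10, 4, 2, 13 and picks Heavy; Echo would get 10.
- Z: Delta compares 14, 5, 7, 3 and picks Zero; Echo would get 11.
Among 5, 10, 11, the best is 11 at Z. Subgame-perfect outcome: (Zero, Z) with payoffs (14, 11).
Now find the simultaneous Nash equilibrium.
Delta's best replies: X→Heavy; Y→Heavy; Z→Zero.
Echo's best replies: Zero→X; Light→X; Medium→Z; Heavy→Y.
The unique mutual best reply is (Heavy, Y), giving (13, 10).
Echo's commitment gain: 11 − 10 = 1.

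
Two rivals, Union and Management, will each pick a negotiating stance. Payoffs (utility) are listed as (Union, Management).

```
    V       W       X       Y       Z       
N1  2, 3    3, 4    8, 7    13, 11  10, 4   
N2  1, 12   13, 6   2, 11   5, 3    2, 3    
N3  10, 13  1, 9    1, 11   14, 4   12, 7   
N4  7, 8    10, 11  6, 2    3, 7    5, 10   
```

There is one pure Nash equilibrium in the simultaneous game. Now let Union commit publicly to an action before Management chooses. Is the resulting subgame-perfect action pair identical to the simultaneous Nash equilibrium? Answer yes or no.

no

Work backward from Management's decision.
- N1 → Management plays Y (best of 3, 4, 7, 11, 4); Union gets 13.
- N2 → Management plays V (best of 12, 6, 11, 3, 3); Union gets 1.
- N3 → Management plays V (best of 13, 9, 11, 4, 7); Union gets 10.
- N4 → Management plays W (best of 8, 11, 2, 7, 10); Union gets 10.
Among 13, 1, 10, 10, the best is 13 at N1. Subgame-perfect outcome: (N1, Y) with payoffs (13, 11).
Under simultaneous play:
Union's best replies: V→N3; W→N2; X→N1; Y→N3; Z→N3.
Management's best replies: N1→Y; N2→V; N3→V; N4→W.
Only (N3, V) has each player best-responding; Nash payoffs (10, 13).
Sequential outcome (N1, Y) differs from the Nash profile (N3, V).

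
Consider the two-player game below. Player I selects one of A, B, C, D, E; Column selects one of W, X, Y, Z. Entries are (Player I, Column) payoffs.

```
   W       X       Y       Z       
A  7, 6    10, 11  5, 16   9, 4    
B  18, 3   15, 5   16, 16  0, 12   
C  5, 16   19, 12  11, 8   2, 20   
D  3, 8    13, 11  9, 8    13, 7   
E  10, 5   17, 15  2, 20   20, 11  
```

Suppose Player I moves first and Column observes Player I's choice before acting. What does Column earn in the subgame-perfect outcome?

Backward induction with Player I moving first.
- A → Column plays Y (best of 6, 11, 16, 4); Player I gets 5.
- B → Column plays Y (best of 3, 5, 16, 12); Player I gets 16.
- C → Column plays Z (best of 16, 12, 8, 20); Player I gets 2.
- D → Column plays X (best of 8, 11, 8, 7); Player I gets 13.
- E → Column plays Y (best of 5, 15, 20, 11); Player I gets 2.
Maximizing over 5, 16, 2, 13, 2, Player I chooses B. Subgame-perfect outcome: (B, Y) with payoffs (16, 16).

16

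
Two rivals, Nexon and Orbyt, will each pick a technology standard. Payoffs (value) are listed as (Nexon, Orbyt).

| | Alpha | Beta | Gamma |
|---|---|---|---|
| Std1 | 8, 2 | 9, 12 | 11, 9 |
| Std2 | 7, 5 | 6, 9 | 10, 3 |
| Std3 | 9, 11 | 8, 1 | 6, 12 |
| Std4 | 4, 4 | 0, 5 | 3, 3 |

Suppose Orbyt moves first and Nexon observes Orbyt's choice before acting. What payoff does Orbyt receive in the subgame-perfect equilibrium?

Nexon best-responds to each possible Orbyt move:
- Alpha: BR = Std3, leader payoff 11.
- Beta: BR = Std1, leader payoff 12.
- Gamma: BR = Std1, leader payoff 9.
Among 11, 12, 9, the best is 12 at Beta. Subgame-perfect outcome: (Std1, Beta) with payoffs (9, 12).

12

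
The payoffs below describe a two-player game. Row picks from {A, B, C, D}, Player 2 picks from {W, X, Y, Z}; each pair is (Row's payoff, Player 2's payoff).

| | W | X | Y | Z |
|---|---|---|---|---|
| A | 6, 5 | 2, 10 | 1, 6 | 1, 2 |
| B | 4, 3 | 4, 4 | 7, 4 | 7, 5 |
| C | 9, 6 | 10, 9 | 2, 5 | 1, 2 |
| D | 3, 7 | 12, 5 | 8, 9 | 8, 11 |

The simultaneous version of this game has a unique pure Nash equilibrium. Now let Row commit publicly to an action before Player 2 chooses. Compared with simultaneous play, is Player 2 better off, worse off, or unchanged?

worse off

Solve by backward induction (Row leads).
- A: Player 2 compares 5, 10, 6, 2 and picks X; Row would get 2.
- B: Player 2 compares 3, 4, 4, 5 and picks Z; Row would get 7.
- C: Player 2 compares 6, 9, 5, 2 and picks X; Row would get 10.
- D: Player 2 compares 7, 5, 9, 11 and picks Z; Row would get 8.
Among 2, 7, 10, 8, the best is 10 at C. Subgame-perfect outcome: (C, X) with payoffs (10, 9).
Now find the simultaneous Nash equilibrium.
Row's best replies: W→C; X→D; Y→D; Z→D.
Player 2's best replies: A→X; B→Z; C→X; D→Z.
The unique mutual best reply is (D, Z), giving (8, 11).
Player 2 earns 9 sequentially versus 11 at the Nash outcome: worse off.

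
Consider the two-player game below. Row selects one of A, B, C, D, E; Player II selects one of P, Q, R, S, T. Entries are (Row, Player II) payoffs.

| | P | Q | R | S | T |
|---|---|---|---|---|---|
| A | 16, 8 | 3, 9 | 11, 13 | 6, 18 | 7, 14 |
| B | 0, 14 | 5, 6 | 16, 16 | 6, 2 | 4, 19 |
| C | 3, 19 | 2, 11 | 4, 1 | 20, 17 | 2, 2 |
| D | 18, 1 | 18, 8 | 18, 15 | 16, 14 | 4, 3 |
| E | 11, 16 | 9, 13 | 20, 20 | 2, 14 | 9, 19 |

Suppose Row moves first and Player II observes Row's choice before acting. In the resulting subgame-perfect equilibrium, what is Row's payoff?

Backward induction with Row moving first.
- A: Player II compares 8, 9, 13, 18, 14 and picks S; Row would get 6.
- B: Player II compares 14, 6, 16, 2, 19 and picks T; Row would get 4.
- C: Player II compares 19, 11, 1, 17, 2 and picks P; Row would get 3.
- D: Player II compares 1, 8, 15, 14, 3 and picks R; Row would get 18.
- E: Player II compares 16, 13, 20, 14, 19 and picks R; Row would get 20.
Maximizing over 6, 4, 3, 18, 20, Row chooses E. Subgame-perfect outcome: (E, R) with payoffs (20, 20).

20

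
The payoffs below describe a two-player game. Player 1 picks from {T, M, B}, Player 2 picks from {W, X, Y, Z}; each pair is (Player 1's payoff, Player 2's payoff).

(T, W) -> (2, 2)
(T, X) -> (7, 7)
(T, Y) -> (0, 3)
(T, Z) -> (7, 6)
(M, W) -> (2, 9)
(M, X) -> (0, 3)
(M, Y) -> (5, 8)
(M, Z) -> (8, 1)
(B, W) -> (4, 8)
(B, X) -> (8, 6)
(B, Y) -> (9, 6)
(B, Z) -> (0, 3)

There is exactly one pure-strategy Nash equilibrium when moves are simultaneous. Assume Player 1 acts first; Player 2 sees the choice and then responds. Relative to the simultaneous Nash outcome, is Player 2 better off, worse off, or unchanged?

worse off

Solve by backward induction (Player 1 leads).
- T: BR = X, leader payoff 7.
- M: BR = W, leader payoff 2.
- B: BR = W, leader payoff 4.
Maximizing over 7, 2, 4, Player 1 chooses T. Subgame-perfect outcome: (T, X) with payoffs (7, 7).
For the simultaneous game, intersect best replies.
Player 1's best replies: W→B; X→B; Y→B; Z→M.
Player 2's best replies: T→X; M→W; B→W.
Only (B, W) has each player best-responding; Nash payoffs (4, 8).
Player 2 earns 7 sequentially versus 8 at the Nash outcome: worse off.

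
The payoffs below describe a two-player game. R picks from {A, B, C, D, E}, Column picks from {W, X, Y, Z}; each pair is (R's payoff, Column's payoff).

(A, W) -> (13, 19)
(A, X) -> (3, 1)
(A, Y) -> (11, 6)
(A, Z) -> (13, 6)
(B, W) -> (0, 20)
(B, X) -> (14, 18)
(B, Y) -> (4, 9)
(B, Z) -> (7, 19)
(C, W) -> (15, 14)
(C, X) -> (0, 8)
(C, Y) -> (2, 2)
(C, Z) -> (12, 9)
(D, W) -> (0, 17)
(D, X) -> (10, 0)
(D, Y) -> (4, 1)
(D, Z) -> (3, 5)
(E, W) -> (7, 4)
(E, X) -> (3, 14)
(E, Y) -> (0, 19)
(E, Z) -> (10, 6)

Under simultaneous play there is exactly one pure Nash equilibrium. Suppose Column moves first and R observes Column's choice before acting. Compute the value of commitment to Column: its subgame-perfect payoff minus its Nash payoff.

Backward induction with Column moving first.
- W: R compares 13, 0, 15, 0, 7 and picks C; Column would get 14.
- X: R compares 3, 14, 0, 10, 3 and picks B; Column would get 18.
- Y: R compares 11, 4, 2, 4, 0 and picks A; Column would get 6.
- Z: R compares 13, 7, 12, 3, 10 and picks A; Column would get 6.
Among 14, 18, 6, 6, the best is 18 at X. Subgame-perfect outcome: (B, X) with payoffs (14, 18).
Under simultaneous play:
R's best replies: W→C; X→B; Y→A; Z→A.
Column's best replies: A→W; B→W; C→W; D→W; E→Y.
Only (C, W) has each player best-responding; Nash payoffs (15, 14).
Column's commitment gain: 18 − 14 = 4.

4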